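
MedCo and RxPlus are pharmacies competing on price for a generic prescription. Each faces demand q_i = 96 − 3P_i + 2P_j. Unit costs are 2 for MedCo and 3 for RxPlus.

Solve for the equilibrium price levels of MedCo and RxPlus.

MedCo's profit: π = (P_{MedCo} − 2)(96 − 3P_{MedCo} + 2P_{RxPlus}).
∂π/∂P_{MedCo} = 102 − 6P_{MedCo} + 2P_{RxPlus} = 0 ⇒ P_{MedCo} = 17 + (1/3)P_{RxPlus}.
Similarly P_{RxPlus} = 17.5 + (1/3)P_{MedCo}.
Plugging P_{RxPlus} into MedCo's best response: P_{MedCo} = 17 + (1/3)(17.5 + (1/3)P_{MedCo}) ⇒ (8/9)P_{MedCo} = 137/6, so P_{MedCo} = 25.6875.
Then P_{RxPlus} = 17.5 + (1/3)·25.6875 = 26.0625.

25.6875, 26.0625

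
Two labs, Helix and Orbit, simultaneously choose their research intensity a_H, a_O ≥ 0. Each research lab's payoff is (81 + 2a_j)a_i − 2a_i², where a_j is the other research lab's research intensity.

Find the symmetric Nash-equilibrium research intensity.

40.5

Helix's payoff is (81 + 2a_O)a_H − 2a_H².
∂π/∂a_H = 81 + 2a_O − 4a_H = 0, so a_H = 20.25 + 0.5a_O.
The game is symmetric, so in equilibrium a_O = a_H: the reaction function gives 0.5a_H = 20.25, hence a_H = 40.5.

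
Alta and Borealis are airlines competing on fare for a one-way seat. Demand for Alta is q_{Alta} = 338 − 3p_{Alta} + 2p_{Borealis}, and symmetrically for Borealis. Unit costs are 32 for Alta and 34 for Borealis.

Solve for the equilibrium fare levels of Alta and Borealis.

Alta's profit: π = (p_{Alta} − 32)(338 − 3p_{Alta} + 2p_{Borealis}).
∂π/∂p_{Alta} = 434 − 6p_{Alta} + 2p_{Borealis} = 0 ⇒ p_{Alta} = 217/3 + (1/3)p_{Borealis}.
Similarly p_{Borealis} = 220/3 + (1/3)p_{Alta}.
Substituting the second reaction function into the first: p_{Alta} = 217/3 + (1/3)(220/3 + (1/3)p_{Alta}), which gives (8/9)p_{Alta} = 871/9 ⇒ p_{Alta} = 108.875.
Then p_{Borealis} = 220/3 + (1/3)·108.875 = 109.625.

108.875, 109.625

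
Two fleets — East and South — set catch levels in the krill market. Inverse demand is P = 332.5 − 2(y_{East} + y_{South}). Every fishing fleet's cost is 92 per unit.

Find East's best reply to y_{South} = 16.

Fishing fleet East's profit: π = y_{East}(332.5 − 2(y_{East} + y_{South})) − 92y_{East}.
∂π/∂y_{East} = 240.5 − 4y_{East} − 2y_{South} = 0, so y_{East} = 60.125 − 0.5y_{South}.
At y_{South} = 16: y_{East} = 60.125 − 0.5·16 = 52.125.

52.125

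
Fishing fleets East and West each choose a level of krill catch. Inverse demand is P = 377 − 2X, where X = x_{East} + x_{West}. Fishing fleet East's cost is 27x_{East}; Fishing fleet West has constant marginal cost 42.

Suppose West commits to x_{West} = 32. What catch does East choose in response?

Fishing fleet East's profit: π = x_{East}(377 − 2(x_{East} + x_{West})) − 27x_{East}.
∂π/∂x_{East} = 350 − 4x_{East} − 2x_{West} = 0, so x_{East} = 87.5 − 0.5x_{West}.
At x_{West} = 32: x_{East} = 87.5 − 0.5·32 = 71.5.

71.5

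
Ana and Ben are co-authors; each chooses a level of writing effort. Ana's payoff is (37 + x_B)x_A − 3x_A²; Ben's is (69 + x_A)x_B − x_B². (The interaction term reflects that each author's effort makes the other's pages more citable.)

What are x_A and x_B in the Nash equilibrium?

13, 41

Expanding Ana's payoff: 37x_A + x_Bx_A − 3x_A².
∂π/∂x_A = 37 + x_B − 6x_A = 0, so x_A = 37/6 + (1/6)x_B.
Likewise for Ben: x_B = 34.5 + 0.5x_A.
Plugging x_B into Ana's best response: x_A = 37/6 + (1/6)(34.5 + 0.5x_A) ⇒ (11/12)x_A = 143/12, so x_A = 13.
Then x_B = 34.5 + 0.5·13 = 41.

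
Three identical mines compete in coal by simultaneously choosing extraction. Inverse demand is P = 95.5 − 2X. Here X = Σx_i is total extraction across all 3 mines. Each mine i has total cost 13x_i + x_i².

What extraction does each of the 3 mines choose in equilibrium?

8.25

A representative mine's profit is π_i = x_i(95.5 − 2X) − 13x_i − x_i², with X = x_i + Σ_{j≠i} x_j.
First-order condition: 82.5 − 6x_i − 2Σ_{j≠i} x_j = 0.
Imposing symmetry (x_j = x for all j) turns Σ_{j≠i} x_j into 2x, so 82.5 = 10x and x = 8.25.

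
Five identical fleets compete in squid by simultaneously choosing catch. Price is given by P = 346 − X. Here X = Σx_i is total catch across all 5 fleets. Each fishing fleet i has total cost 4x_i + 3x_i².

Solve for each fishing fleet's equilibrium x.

A representative fishing fleet's profit is π_i = x_i(346 − X) − 4x_i − 3x_i², with X = x_i + Σ_{j≠i} x_j.
First-order condition: 342 − 8x_i − Σ_{j≠i} x_j = 0.
Imposing symmetry (x_j = x for all j) turns Σ_{j≠i} x_j into 4x, so 342 = 12x and x = 28.5.

28.5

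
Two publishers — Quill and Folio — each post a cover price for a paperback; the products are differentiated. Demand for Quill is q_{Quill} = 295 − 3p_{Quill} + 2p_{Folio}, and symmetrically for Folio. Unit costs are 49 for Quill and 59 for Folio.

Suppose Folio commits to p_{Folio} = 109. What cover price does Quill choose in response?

Quill's profit: π = (p_{Quill} − 49)(295 − 3p_{Quill} + 2p_{Folio}).
∂π/∂p_{Quill} = 442 − 6p_{Quill} + 2p_{Folio} = 0 ⇒ p_{Quill} = 221/3 + (1/3)p_{Folio}.
At p_{Folio} = 109: p_{Quill} = 221/3 + (1/3)·109 = 110.

110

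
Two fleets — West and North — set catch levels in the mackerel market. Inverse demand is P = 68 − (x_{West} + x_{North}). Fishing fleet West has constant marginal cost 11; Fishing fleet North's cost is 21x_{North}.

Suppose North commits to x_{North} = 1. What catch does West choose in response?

Fishing fleet West's profit: π = x_{West}(68 − (x_{West} + x_{North})) − 11x_{West}.
∂π/∂x_{West} = 57 − 2x_{West} − x_{North} = 0, so x_{West} = 28.5 − 0.5x_{North}.
At x_{North} = 1: x_{West} = 28.5 − 0.5·1 = 28.

28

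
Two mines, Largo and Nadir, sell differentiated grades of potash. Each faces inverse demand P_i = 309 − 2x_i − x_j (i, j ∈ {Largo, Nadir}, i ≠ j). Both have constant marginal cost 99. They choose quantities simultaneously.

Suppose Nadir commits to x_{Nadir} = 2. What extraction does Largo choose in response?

52

Mine Largo's profit: π = x_{Largo}(309 − 2x_{Largo} − x_{Nadir}) − 99x_{Largo}.
∂π/∂x_{Largo} = 210 − 4x_{Largo} − x_{Nadir} = 0 ⇒ x_{Largo} = 52.5 − 0.25x_{Nadir}.
At x_{Nadir} = 2: x_{Largo} = 52.5 − 0.25·2 = 52.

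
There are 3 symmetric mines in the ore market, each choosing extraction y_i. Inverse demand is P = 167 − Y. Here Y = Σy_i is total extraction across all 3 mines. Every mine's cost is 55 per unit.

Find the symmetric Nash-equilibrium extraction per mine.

A representative mine's profit is π_i = y_i(167 − Y) − 55y_i, with Y = y_i + Σ_{j≠i} y_j.
First-order condition: 112 − 2y_i − Σ_{j≠i} y_j = 0.
In a symmetric equilibrium every mine chooses the same y, so Σ_{j≠i} y_j = 2y. The condition becomes 112 − 4y = 0, giving y = 112/4 = 28.

28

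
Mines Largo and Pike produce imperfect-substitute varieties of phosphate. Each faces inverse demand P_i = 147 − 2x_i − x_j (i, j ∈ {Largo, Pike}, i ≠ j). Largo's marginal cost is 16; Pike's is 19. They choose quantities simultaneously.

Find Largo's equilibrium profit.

Mine Largo's profit: π = x_{Largo}(147 − 2x_{Largo} − x_{Pike}) − 16x_{Largo}.
∂π/∂x_{Largo} = 131 − 4x_{Largo} − x_{Pike} = 0 ⇒ x_{Largo} = 32.75 − 0.25x_{Pike}.
Similarly x_{Pike} = 32 − 0.25x_{Largo}.
Substituting the second reaction function into the first: x_{Largo} = 32.75 − 0.25(32 − 0.25x_{Largo}), which gives 0.9375x_{Largo} = 24.75 ⇒ x_{Largo} = 26.4.
Then x_{Pike} = 32 − 0.25·26.4 = 25.4.
P_{Largo} = 147 − 2·26.4 − 25.4 = 68.8.
Profit = (68.8 − 16)·26.4 = 1393.92.

1393.92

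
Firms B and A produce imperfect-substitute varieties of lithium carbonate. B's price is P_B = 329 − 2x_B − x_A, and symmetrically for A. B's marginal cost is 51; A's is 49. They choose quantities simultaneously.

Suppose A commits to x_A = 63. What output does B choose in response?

Firm B's profit: π = x_B(329 − 2x_B − x_A) − 51x_B.
∂π/∂x_B = 278 − 4x_B − x_A = 0 ⇒ x_B = 69.5 − 0.25x_A.
At x_A = 63: x_B = 69.5 − 0.25·63 = 53.75.

53.75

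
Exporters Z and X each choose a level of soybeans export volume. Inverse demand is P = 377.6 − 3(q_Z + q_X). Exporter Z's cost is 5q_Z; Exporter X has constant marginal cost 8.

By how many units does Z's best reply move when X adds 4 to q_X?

Exporter Z's profit: π = q_Z(377.6 − 3(q_Z + q_X)) − 5q_Z.
∂π/∂q_Z = 372.6 − 6q_Z − 3q_X = 0, so q_Z = 62.1 − 0.5q_X.
The reaction-function slope is −0.5, so a 4-unit rise in q_X moves q_Z by −0.5 × 4 = −2. Z's best response falls — the actions are strategic substitutes.

-2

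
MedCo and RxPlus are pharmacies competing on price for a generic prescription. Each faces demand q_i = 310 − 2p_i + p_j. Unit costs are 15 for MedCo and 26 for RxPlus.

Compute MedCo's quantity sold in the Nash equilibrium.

MedCo's profit: π = (p_{MedCo} − 15)(310 − 2p_{MedCo} + p_{RxPlus}).
∂π/∂p_{MedCo} = 340 − 4p_{MedCo} + p_{RxPlus} = 0 ⇒ p_{MedCo} = 85 + 0.25p_{RxPlus}.
Similarly p_{RxPlus} = 90.5 + 0.25p_{MedCo}.
Plugging p_{RxPlus} into MedCo's best response: p_{MedCo} = 85 + 0.25(90.5 + 0.25p_{MedCo}) ⇒ 0.9375p_{MedCo} = 107.625, so p_{MedCo} = 114.8.
Then p_{RxPlus} = 90.5 + 0.25·114.8 = 119.2.
q_{MedCo} = 310 − 2·114.8 + 119.2 = 199.6.

199.6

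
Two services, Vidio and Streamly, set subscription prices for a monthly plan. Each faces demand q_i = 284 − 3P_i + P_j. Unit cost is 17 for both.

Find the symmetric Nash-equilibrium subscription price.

67

Vidio's profit: π = (P_{Vidio} − 17)(284 − 3P_{Vidio} + P_{Streamly}).
∂π/∂P_{Vidio} = 335 − 6P_{Vidio} + P_{Streamly} = 0 ⇒ P_{Vidio} = 335/6 + (1/6)P_{Streamly}.
The game is symmetric, so in equilibrium P_{Streamly} = P_{Vidio}: the reaction function gives (5/6)P_{Vidio} = 335/6, hence P_{Vidio} = 67.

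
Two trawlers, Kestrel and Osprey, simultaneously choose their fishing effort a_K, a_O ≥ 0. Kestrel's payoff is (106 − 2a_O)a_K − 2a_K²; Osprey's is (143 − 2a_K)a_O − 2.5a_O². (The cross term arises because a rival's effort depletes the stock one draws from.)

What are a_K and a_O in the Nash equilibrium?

15.25, 22.5

Expanding Kestrel's payoff: 106a_K − 2a_Oa_K − 2a_K².
∂π/∂a_K = 106 − 2a_O − 4a_K = 0, so a_K = 26.5 − 0.5a_O.
Likewise for Osprey: a_O = 28.6 − 0.4a_K.
Solving the two reaction functions simultaneously: (1 − (−0.5)(−0.4))a_K = 26.5 − 0.5·28.6, so 0.8a_K = 12.2 and a_K = 15.25.
Then a_O = 28.6 − 0.4·15.25 = 22.5.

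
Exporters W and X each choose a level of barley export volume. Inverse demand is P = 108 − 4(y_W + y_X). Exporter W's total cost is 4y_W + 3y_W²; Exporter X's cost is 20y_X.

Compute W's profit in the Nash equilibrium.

Exporter W's profit: π = y_W(108 − 4(y_W + y_X)) − 4y_W − 3y_W².
∂π/∂y_W = 104 − 14y_W − 4y_X = 0, so y_W = 52/7 − (2/7)y_X.
For X: ∂π/∂y_X = 88 − 8y_X − 4y_W = 0 ⇒ y_X = 11 − 0.5y_W.
Plugging y_X into W's best response: y_W = 52/7 − (2/7)(11 − 0.5y_W) ⇒ (6/7)y_W = 30/7, so y_W = 5.
Then y_X = 11 − 0.5·5 = 8.5.
Price P = 108 − 4·13.5 = 54.
W's profit: (54 − 4)·5 − 3(5)² = 175.

175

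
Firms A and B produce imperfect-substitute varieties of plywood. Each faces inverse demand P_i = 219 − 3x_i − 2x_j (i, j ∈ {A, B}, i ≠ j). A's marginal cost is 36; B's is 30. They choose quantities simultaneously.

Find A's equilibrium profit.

1518.75

Firm A's profit: π = x_A(219 − 3x_A − 2x_B) − 36x_A.
∂π/∂x_A = 183 − 6x_A − 2x_B = 0 ⇒ x_A = 30.5 − (1/3)x_B.
Similarly x_B = 31.5 − (1/3)x_A.
Plugging x_B into A's best response: x_A = 30.5 − (1/3)(31.5 − (1/3)x_A) ⇒ (8/9)x_A = 20, so x_A = 22.5.
Then x_B = 31.5 − (1/3)·22.5 = 24.
P_A = 219 − 3·22.5 − 2·24 = 103.5.
Profit = (103.5 − 36)·22.5 = 1518.75.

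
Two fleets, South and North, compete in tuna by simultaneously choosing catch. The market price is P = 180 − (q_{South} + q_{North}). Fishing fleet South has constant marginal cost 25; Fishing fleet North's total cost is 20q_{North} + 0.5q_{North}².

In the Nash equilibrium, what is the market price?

Fishing fleet South's profit: π = q_{South}(180 − (q_{South} + q_{North})) − 25q_{South}.
∂π/∂q_{South} = 155 − 2q_{South} − q_{North} = 0, so q_{South} = 77.5 − 0.5q_{North}.
For North: ∂π/∂q_{North} = 160 − 3q_{North} − q_{South} = 0 ⇒ q_{North} = 160/3 − (1/3)q_{South}.
Substituting the second reaction function into the first: q_{South} = 77.5 − 0.5(160/3 − (1/3)q_{South}), which gives (5/6)q_{South} = 305/6 ⇒ q_{South} = 61.
Then q_{North} = 160/3 − (1/3)·61 = 33.
Equilibrium price: P = 180 − 94 = 86.

86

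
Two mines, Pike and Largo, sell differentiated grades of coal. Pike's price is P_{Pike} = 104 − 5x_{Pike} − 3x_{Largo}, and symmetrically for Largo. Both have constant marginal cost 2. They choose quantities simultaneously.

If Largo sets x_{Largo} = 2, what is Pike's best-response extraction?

9.6

Mine Pike's profit: π = x_{Pike}(104 − 5x_{Pike} − 3x_{Largo}) − 2x_{Pike}.
∂π/∂x_{Pike} = 102 − 10x_{Pike} − 3x_{Largo} = 0 ⇒ x_{Pike} = 10.2 − 0.3x_{Largo}.
At x_{Largo} = 2: x_{Pike} = 10.2 − 0.3·2 = 9.6.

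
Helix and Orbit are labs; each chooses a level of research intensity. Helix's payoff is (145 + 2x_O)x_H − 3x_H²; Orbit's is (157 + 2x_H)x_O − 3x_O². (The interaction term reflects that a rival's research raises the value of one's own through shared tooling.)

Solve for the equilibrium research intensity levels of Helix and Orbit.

Expanding Helix's payoff: 145x_H + 2x_Ox_H − 3x_H².
∂π/∂x_H = 145 + 2x_O − 6x_H = 0, so x_H = 145/6 + (1/3)x_O.
Likewise for Orbit: x_O = 157/6 + (1/3)x_H.
Plugging x_O into Helix's best response: x_H = 145/6 + (1/3)(157/6 + (1/3)x_H) ⇒ (8/9)x_H = 296/9, so x_H = 37.
Then x_O = 157/6 + (1/3)·37 = 38.5.

37, 38.5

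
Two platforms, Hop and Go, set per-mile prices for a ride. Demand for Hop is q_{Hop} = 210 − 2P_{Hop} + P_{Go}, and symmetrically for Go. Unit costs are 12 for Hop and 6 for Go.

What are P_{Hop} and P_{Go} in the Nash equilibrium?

Hop's profit: π = (P_{Hop} − 12)(210 − 2P_{Hop} + P_{Go}).
∂π/∂P_{Hop} = 234 − 4P_{Hop} + P_{Go} = 0 ⇒ P_{Hop} = 58.5 + 0.25P_{Go}.
Similarly P_{Go} = 55.5 + 0.25P_{Hop}.
Solving the two reaction functions simultaneously: (1 − (0.25)(0.25))P_{Hop} = 58.5 + 0.25·55.5, so 0.9375P_{Hop} = 72.375 and P_{Hop} = 77.2.
Then P_{Go} = 55.5 + 0.25·77.2 = 74.8.

77.2, 74.8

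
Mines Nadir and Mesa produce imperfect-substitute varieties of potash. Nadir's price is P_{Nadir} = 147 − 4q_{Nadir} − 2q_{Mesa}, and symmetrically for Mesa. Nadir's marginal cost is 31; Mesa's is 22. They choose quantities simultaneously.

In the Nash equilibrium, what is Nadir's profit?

510.76

Mine Nadir's profit: π = q_{Nadir}(147 − 4q_{Nadir} − 2q_{Mesa}) − 31q_{Nadir}.
∂π/∂q_{Nadir} = 116 − 8q_{Nadir} − 2q_{Mesa} = 0 ⇒ q_{Nadir} = 14.5 − 0.25q_{Mesa}.
Similarly q_{Mesa} = 15.625 − 0.25q_{Nadir}.
Plugging q_{Mesa} into Nadir's best response: q_{Nadir} = 14.5 − 0.25(15.625 − 0.25q_{Nadir}) ⇒ 0.9375q_{Nadir} = 339/32, so q_{Nadir} = 11.3.
Then q_{Mesa} = 15.625 − 0.25·11.3 = 12.8.
P_{Nadir} = 147 − 4·11.3 − 2·12.8 = 76.2.
Profit = (76.2 − 31)·11.3 = 510.76.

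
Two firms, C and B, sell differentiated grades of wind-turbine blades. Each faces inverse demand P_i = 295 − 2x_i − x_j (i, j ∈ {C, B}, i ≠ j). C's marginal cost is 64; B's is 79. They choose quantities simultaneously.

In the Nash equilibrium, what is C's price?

Firm C's profit: π = x_C(295 − 2x_C − x_B) − 64x_C.
∂π/∂x_C = 231 − 4x_C − x_B = 0 ⇒ x_C = 57.75 − 0.25x_B.
Similarly x_B = 54 − 0.25x_C.
Plugging x_B into C's best response: x_C = 57.75 − 0.25(54 − 0.25x_C) ⇒ 0.9375x_C = 44.25, so x_C = 47.2.
Then x_B = 54 − 0.25·47.2 = 42.2.
P_C = 295 − 2·47.2 − 42.2 = 158.4.

158.4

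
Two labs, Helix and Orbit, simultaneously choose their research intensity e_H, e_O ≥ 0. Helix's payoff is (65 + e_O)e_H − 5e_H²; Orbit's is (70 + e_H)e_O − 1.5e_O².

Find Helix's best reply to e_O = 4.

Expanding Helix's payoff: 65e_H + e_Oe_H − 5e_H².
∂π/∂e_H = 65 + e_O − 10e_H = 0, so e_H = 6.5 + 0.1e_O.
At e_O = 4: e_H = 6.5 + 0.1·4 = 6.9.

6.9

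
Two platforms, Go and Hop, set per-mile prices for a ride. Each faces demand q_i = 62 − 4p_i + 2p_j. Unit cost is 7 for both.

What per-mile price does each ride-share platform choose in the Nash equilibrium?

Go's profit: π = (p_{Go} − 7)(62 − 4p_{Go} + 2p_{Hop}).
∂π/∂p_{Go} = 90 − 8p_{Go} + 2p_{Hop} = 0 ⇒ p_{Go} = 11.25 + 0.25p_{Hop}.
The game is symmetric, so in equilibrium p_{Hop} = p_{Go}: the reaction function gives 0.75p_{Go} = 11.25, hence p_{Go} = 15.

15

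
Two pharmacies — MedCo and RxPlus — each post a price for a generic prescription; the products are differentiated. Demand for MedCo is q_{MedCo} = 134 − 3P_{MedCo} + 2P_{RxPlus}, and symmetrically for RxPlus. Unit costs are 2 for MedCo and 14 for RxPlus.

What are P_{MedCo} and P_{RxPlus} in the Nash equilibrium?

37.25, 41.75

MedCo's profit: π = (P_{MedCo} − 2)(134 − 3P_{MedCo} + 2P_{RxPlus}).
∂π/∂P_{MedCo} = 140 − 6P_{MedCo} + 2P_{RxPlus} = 0 ⇒ P_{MedCo} = 70/3 + (1/3)P_{RxPlus}.
Similarly P_{RxPlus} = 88/3 + (1/3)P_{MedCo}.
Plugging P_{RxPlus} into MedCo's best response: P_{MedCo} = 70/3 + (1/3)(88/3 + (1/3)P_{MedCo}) ⇒ (8/9)P_{MedCo} = 298/9, so P_{MedCo} = 37.25.
Then P_{RxPlus} = 88/3 + (1/3)·37.25 = 41.75.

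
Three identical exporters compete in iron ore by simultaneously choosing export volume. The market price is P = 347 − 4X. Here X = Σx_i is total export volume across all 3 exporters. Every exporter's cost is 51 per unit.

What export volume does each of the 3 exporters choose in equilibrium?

18.5

A representative exporter's profit is π_i = x_i(347 − 4X) − 51x_i, with X = x_i + Σ_{j≠i} x_j.
First-order condition: 296 − 8x_i − 4Σ_{j≠i} x_j = 0.
Imposing symmetry (x_j = x for all j) turns Σ_{j≠i} x_j into 2x, so 296 = 16x and x = 18.5.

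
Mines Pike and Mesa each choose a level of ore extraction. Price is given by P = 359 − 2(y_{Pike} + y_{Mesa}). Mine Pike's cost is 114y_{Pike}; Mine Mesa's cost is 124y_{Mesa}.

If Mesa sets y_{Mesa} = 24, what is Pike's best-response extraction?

49.25

Mine Pike's profit: π = y_{Pike}(359 − 2(y_{Pike} + y_{Mesa})) − 114y_{Pike}.
∂π/∂y_{Pike} = 245 − 4y_{Pike} − 2y_{Mesa} = 0, so y_{Pike} = 61.25 − 0.5y_{Mesa}.
At y_{Mesa} = 24: y_{Pike} = 61.25 − 0.5·24 = 49.25.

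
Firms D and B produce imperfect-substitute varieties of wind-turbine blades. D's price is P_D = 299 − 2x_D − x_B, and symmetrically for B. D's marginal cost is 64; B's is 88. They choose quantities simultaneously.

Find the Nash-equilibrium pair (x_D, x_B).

Firm D's profit: π = x_D(299 − 2x_D − x_B) − 64x_D.
∂π/∂x_D = 235 − 4x_D − x_B = 0 ⇒ x_D = 58.75 − 0.25x_B.
Similarly x_B = 52.75 − 0.25x_D.
Solving the two reaction functions simultaneously: (1 − (−0.25)(−0.25))x_D = 58.75 − 0.25·52.75, so 0.9375x_D = 45.5625 and x_D = 48.6.
Then x_B = 52.75 − 0.25·48.6 = 40.6.

48.6, 40.6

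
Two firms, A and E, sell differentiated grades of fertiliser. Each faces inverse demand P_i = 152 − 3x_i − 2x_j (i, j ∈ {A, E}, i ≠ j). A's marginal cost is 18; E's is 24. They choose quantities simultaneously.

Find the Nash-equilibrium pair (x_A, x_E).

17.125, 15.625

Firm A's profit: π = x_A(152 − 3x_A − 2x_E) − 18x_A.
∂π/∂x_A = 134 − 6x_A − 2x_E = 0 ⇒ x_A = 67/3 − (1/3)x_E.
Similarly x_E = 64/3 − (1/3)x_A.
Substituting the second reaction function into the first: x_A = 67/3 − (1/3)(64/3 − (1/3)x_A), which gives (8/9)x_A = 137/9 ⇒ x_A = 17.125.
Then x_E = 64/3 − (1/3)·17.125 = 15.625.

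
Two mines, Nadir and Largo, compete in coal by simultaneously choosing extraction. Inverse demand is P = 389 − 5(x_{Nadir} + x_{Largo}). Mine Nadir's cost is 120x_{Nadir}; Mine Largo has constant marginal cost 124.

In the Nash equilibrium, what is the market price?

211

Mine Nadir's profit: π = x_{Nadir}(389 − 5(x_{Nadir} + x_{Largo})) − 120x_{Nadir}.
∂π/∂x_{Nadir} = 269 − 10x_{Nadir} − 5x_{Largo} = 0, so x_{Nadir} = 26.9 − 0.5x_{Largo}.
By the same steps for Largo: x_{Largo} = 26.5 − 0.5x_{Nadir}.
Solving the two reaction functions simultaneously: (1 − (−0.5)(−0.5))x_{Nadir} = 26.9 − 0.5·26.5, so 0.75x_{Nadir} = 13.65 and x_{Nadir} = 18.2.
Then x_{Largo} = 26.5 − 0.5·18.2 = 17.4.
Equilibrium price: P = 389 − 5·35.6 = 211.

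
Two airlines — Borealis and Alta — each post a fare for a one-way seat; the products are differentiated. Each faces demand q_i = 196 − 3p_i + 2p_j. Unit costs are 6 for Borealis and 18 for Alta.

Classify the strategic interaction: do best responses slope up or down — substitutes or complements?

Borealis's profit: π = (p_{Borealis} − 6)(196 − 3p_{Borealis} + 2p_{Alta}).
∂π/∂p_{Borealis} = 214 − 6p_{Borealis} + 2p_{Alta} = 0 ⇒ p_{Borealis} = 107/3 + (1/3)p_{Alta}.
The best-response slope dp_{Borealis}/dp_{Alta} = 1/3 > 0: the reaction function is upward-sloping, so the choices are strategic complements.

strategic complements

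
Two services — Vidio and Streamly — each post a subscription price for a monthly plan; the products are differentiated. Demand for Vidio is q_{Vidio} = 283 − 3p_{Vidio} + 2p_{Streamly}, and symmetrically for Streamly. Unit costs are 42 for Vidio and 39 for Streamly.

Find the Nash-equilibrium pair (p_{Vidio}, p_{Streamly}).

Vidio's profit: π = (p_{Vidio} − 42)(283 − 3p_{Vidio} + 2p_{Streamly}).
∂π/∂p_{Vidio} = 409 − 6p_{Vidio} + 2p_{Streamly} = 0 ⇒ p_{Vidio} = 409/6 + (1/3)p_{Streamly}.
Similarly p_{Streamly} = 200/3 + (1/3)p_{Vidio}.
Solving the two reaction functions simultaneously: (1 − (1/3)(1/3))p_{Vidio} = 409/6 + (1/3)·(200/3), so (8/9)p_{Vidio} = 1627/18 and p_{Vidio} = 101.6875.
Then p_{Streamly} = 200/3 + (1/3)·101.6875 = 100.5625.

101.6875, 100.5625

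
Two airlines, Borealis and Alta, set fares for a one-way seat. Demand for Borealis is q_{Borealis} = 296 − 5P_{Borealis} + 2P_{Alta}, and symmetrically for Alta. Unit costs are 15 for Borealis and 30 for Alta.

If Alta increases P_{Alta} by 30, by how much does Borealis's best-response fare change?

Borealis's profit: π = (P_{Borealis} − 15)(296 − 5P_{Borealis} + 2P_{Alta}).
∂π/∂P_{Borealis} = 371 − 10P_{Borealis} + 2P_{Alta} = 0 ⇒ P_{Borealis} = 37.1 + 0.2P_{Alta}.
The reaction-function slope is 0.2, so a 30-unit rise in P_{Alta} moves P_{Borealis} by 0.2 × 30 = 6. Borealis's best response rises — the actions are strategic complements.

6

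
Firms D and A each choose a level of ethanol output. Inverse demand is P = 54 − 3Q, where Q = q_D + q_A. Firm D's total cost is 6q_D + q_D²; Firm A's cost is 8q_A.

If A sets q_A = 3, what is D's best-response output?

4.875

Firm D's profit: π = q_D(54 − 3(q_D + q_A)) − 6q_D − q_D².
∂π/∂q_D = 48 − 8q_D − 3q_A = 0, so q_D = 6 − 0.375q_A.
At q_A = 3: q_D = 6 − 0.375·3 = 4.875.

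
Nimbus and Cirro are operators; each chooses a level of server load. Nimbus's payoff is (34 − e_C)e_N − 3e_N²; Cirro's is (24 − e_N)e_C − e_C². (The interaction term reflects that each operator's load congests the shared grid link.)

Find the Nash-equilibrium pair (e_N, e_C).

Expanding Nimbus's payoff: 34e_N − e_Ce_N − 3e_N².
∂π/∂e_N = 34 − e_C − 6e_N = 0, so e_N = 17/3 − (1/6)e_C.
Likewise for Cirro: e_C = 12 − 0.5e_N.
Solving the two reaction functions simultaneously: (1 − (−1/6)(−0.5))e_N = 17/3 − (1/6)·12, so (11/12)e_N = 11/3 and e_N = 4.
Then e_C = 12 − 0.5·4 = 10.

4, 10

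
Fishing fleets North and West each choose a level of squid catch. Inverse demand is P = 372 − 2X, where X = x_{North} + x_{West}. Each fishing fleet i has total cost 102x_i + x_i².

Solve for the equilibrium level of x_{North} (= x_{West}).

33.75

Fishing fleet North's profit: π = x_{North}(372 − 2(x_{North} + x_{West})) − 102x_{North} − x_{North}².
∂π/∂x_{North} = 270 − 6x_{North} − 2x_{West} = 0, so x_{North} = 45 − (1/3)x_{West}.
Setting x_{North} = x_{West} in the reaction function: x_{North} = 45 − (1/3)x_{North}, so x_{North} = 45 / (4/3) = 33.75.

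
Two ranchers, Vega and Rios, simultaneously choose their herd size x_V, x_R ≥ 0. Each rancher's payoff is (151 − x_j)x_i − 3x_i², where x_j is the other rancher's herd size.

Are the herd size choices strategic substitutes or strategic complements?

strategic substitutes

Vega's payoff is (151 − x_R)x_V − 3x_V².
∂π/∂x_V = 151 − x_R − 6x_V = 0, so x_V = 151/6 − (1/6)x_R.
The best-response slope dx_V/dx_R = −1/6 < 0: the reaction function is downward-sloping, so the choices are strategic substitutes.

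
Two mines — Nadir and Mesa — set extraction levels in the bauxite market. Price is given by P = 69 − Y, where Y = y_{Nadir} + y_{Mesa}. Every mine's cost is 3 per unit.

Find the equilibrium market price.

Mine Nadir's profit: π = y_{Nadir}(69 − (y_{Nadir} + y_{Mesa})) − 3y_{Nadir}.
∂π/∂y_{Nadir} = 66 − 2y_{Nadir} − y_{Mesa} = 0, so y_{Nadir} = 33 − 0.5y_{Mesa}.
Setting y_{Nadir} = y_{Mesa} in the reaction function: y_{Nadir} = 33 − 0.5y_{Nadir}, so y_{Nadir} = 33 / 1.5 = 22.
Equilibrium price: P = 69 − 44 = 25.

25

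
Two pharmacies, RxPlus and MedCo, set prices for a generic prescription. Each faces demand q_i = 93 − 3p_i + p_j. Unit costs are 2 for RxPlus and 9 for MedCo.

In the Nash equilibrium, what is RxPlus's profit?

RxPlus's profit: π = (p_{RxPlus} − 2)(93 − 3p_{RxPlus} + p_{MedCo}).
∂π/∂p_{RxPlus} = 99 − 6p_{RxPlus} + p_{MedCo} = 0 ⇒ p_{RxPlus} = 16.5 + (1/6)p_{MedCo}.
Similarly p_{MedCo} = 20 + (1/6)p_{RxPlus}.
Solving the two reaction functions simultaneously: (1 − (1/6)(1/6))p_{RxPlus} = 16.5 + (1/6)·20, so (35/36)p_{RxPlus} = 119/6 and p_{RxPlus} = 20.4.
Then p_{MedCo} = 20 + (1/6)·20.4 = 23.4.
q_{RxPlus} = 93 − 3·20.4 + 23.4 = 55.2.
Profit = (20.4 − 2)·55.2 = 1015.68.

1015.68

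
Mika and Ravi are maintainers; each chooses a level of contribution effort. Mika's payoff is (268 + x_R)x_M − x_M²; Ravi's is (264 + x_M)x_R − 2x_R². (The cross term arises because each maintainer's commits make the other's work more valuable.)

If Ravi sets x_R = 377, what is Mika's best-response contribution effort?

322.5

Expanding Mika's payoff: 268x_M + x_Rx_M − x_M².
∂π/∂x_M = 268 + x_R − 2x_M = 0, so x_M = 134 + 0.5x_R.
At x_R = 377: x_M = 134 + 0.5·377 = 322.5.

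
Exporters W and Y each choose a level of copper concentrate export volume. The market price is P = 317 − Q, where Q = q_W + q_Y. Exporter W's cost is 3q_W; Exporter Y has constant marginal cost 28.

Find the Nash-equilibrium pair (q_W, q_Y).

Exporter W's profit: π = q_W(317 − (q_W + q_Y)) − 3q_W.
∂π/∂q_W = 314 − 2q_W − q_Y = 0, so q_W = 157 − 0.5q_Y.
By the same steps for Y: q_Y = 144.5 − 0.5q_W.
Plugging q_Y into W's best response: q_W = 157 − 0.5(144.5 − 0.5q_W) ⇒ 0.75q_W = 84.75, so q_W = 113.
Then q_Y = 144.5 − 0.5·113 = 88.

113, 88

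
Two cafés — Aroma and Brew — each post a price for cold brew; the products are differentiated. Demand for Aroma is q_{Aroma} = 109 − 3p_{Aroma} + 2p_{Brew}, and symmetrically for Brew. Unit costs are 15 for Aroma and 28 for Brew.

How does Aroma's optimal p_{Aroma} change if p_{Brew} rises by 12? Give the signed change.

4

Aroma's profit: π = (p_{Aroma} − 15)(109 − 3p_{Aroma} + 2p_{Brew}).
∂π/∂p_{Aroma} = 154 − 6p_{Aroma} + 2p_{Brew} = 0 ⇒ p_{Aroma} = 77/3 + (1/3)p_{Brew}.
The reaction-function slope is 1/3, so a 12-unit rise in p_{Brew} moves p_{Aroma} by 1/3 × 12 = 4. Aroma's best response rises — the actions are strategic complements.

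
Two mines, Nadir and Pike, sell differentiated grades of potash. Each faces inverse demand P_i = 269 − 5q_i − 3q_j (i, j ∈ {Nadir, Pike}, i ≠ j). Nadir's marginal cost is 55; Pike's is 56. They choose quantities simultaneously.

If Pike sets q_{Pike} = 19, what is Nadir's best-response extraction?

Mine Nadir's profit: π = q_{Nadir}(269 − 5q_{Nadir} − 3q_{Pike}) − 55q_{Nadir}.
∂π/∂q_{Nadir} = 214 − 10q_{Nadir} − 3q_{Pike} = 0 ⇒ q_{Nadir} = 21.4 − 0.3q_{Pike}.
At q_{Pike} = 19: q_{Nadir} = 21.4 − 0.3·19 = 15.7.

15.7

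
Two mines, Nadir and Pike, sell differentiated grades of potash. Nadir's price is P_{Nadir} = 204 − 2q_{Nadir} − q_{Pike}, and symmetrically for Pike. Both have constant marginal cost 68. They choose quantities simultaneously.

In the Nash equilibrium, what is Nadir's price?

122.4

Mine Nadir's profit: π = q_{Nadir}(204 − 2q_{Nadir} − q_{Pike}) − 68q_{Nadir}.
∂π/∂q_{Nadir} = 136 − 4q_{Nadir} − q_{Pike} = 0 ⇒ q_{Nadir} = 34 − 0.25q_{Pike}.
The game is symmetric, so in equilibrium q_{Pike} = q_{Nadir}: the reaction function gives 1.25q_{Nadir} = 34, hence q_{Nadir} = 27.2.
P_{Nadir} = 204 − 2·27.2 − 27.2 = 122.4.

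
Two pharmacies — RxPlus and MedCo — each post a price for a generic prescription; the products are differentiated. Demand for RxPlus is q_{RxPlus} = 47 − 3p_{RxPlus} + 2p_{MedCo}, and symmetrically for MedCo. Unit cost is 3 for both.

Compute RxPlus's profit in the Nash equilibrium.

363

RxPlus's profit: π = (p_{RxPlus} − 3)(47 − 3p_{RxPlus} + 2p_{MedCo}).
∂π/∂p_{RxPlus} = 56 − 6p_{RxPlus} + 2p_{MedCo} = 0 ⇒ p_{RxPlus} = 28/3 + (1/3)p_{MedCo}.
The game is symmetric, so in equilibrium p_{MedCo} = p_{RxPlus}: the reaction function gives (2/3)p_{RxPlus} = 28/3, hence p_{RxPlus} = 14.
q_{RxPlus} = 47 − 3·14 + 2·14 = 33.
Profit = (14 − 3)·33 = 363.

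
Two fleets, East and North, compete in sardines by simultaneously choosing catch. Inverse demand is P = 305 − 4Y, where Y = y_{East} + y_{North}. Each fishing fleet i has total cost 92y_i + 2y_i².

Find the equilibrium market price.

Fishing fleet East's profit: π = y_{East}(305 − 4(y_{East} + y_{North})) − 92y_{East} − 2y_{East}².
∂π/∂y_{East} = 213 − 12y_{East} − 4y_{North} = 0, so y_{East} = 17.75 − (1/3)y_{North}.
By symmetry y_{North} = y_{East}; substituting into the reaction function, (4/3)y_{East} = 17.75 and y_{East} = 13.3125.
Equilibrium price: P = 305 − 4·26.625 = 198.5.

198.5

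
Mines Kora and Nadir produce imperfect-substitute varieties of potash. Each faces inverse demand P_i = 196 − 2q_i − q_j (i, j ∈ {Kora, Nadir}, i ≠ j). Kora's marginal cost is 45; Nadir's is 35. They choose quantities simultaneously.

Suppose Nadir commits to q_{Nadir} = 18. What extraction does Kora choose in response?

33.25

Mine Kora's profit: π = q_{Kora}(196 − 2q_{Kora} − q_{Nadir}) − 45q_{Kora}.
∂π/∂q_{Kora} = 151 − 4q_{Kora} − q_{Nadir} = 0 ⇒ q_{Kora} = 37.75 − 0.25q_{Nadir}.
At q_{Nadir} = 18: q_{Kora} = 37.75 − 0.25·18 = 33.25.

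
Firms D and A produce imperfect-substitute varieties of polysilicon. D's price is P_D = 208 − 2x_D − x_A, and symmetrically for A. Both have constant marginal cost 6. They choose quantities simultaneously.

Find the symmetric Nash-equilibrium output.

Firm D's profit: π = x_D(208 − 2x_D − x_A) − 6x_D.
∂π/∂x_D = 202 − 4x_D − x_A = 0 ⇒ x_D = 50.5 − 0.25x_A.
By symmetry x_A = x_D; substituting into the reaction function, 1.25x_D = 50.5 and x_D = 40.4.

40.4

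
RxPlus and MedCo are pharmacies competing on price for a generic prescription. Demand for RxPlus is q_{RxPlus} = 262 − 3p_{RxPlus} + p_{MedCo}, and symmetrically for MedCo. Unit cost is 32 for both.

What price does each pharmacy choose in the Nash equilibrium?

RxPlus's profit: π = (p_{RxPlus} − 32)(262 − 3p_{RxPlus} + p_{MedCo}).
∂π/∂p_{RxPlus} = 358 − 6p_{RxPlus} + p_{MedCo} = 0 ⇒ p_{RxPlus} = 179/3 + (1/6)p_{MedCo}.
Setting p_{RxPlus} = p_{MedCo} in the reaction function: p_{RxPlus} = 179/3 + (1/6)p_{RxPlus}, so p_{RxPlus} = (179/3) / (5/6) = 71.6.

71.6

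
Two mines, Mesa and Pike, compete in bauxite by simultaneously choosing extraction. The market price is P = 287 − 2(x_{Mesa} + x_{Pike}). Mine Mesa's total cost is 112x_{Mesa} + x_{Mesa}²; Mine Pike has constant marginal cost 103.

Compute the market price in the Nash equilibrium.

Mine Mesa's profit: π = x_{Mesa}(287 − 2(x_{Mesa} + x_{Pike})) − 112x_{Mesa} − x_{Mesa}².
∂π/∂x_{Mesa} = 175 − 6x_{Mesa} − 2x_{Pike} = 0, so x_{Mesa} = 175/6 − (1/3)x_{Pike}.
For Pike: ∂π/∂x_{Pike} = 184 − 4x_{Pike} − 2x_{Mesa} = 0 ⇒ x_{Pike} = 46 − 0.5x_{Mesa}.
Solving the two reaction functions simultaneously: (1 − (−1/3)(−0.5))x_{Mesa} = 175/6 − (1/3)·46, so (5/6)x_{Mesa} = 83/6 and x_{Mesa} = 16.6.
Then x_{Pike} = 46 − 0.5·16.6 = 37.7.
Equilibrium price: P = 287 − 2·54.3 = 178.4.

178.4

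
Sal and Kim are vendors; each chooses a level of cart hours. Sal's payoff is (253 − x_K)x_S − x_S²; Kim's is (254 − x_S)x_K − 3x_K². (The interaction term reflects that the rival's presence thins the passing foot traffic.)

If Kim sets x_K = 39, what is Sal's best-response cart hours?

Expanding Sal's payoff: 253x_S − x_Kx_S − x_S².
∂π/∂x_S = 253 − x_K − 2x_S = 0, so x_S = 126.5 − 0.5x_K.
At x_K = 39: x_S = 126.5 − 0.5·39 = 107.

107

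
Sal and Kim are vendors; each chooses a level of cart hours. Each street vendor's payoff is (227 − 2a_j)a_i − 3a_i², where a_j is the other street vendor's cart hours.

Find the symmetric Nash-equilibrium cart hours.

Sal's payoff is (227 − 2a_K)a_S − 3a_S².
∂π/∂a_S = 227 − 2a_K − 6a_S = 0, so a_S = 227/6 − (1/3)a_K.
Setting a_S = a_K in the reaction function: a_S = 227/6 − (1/3)a_S, so a_S = (227/6) / (4/3) = 28.375.

28.375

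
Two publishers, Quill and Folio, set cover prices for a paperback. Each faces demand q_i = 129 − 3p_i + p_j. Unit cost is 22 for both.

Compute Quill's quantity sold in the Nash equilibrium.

Quill's profit: π = (p_{Quill} − 22)(129 − 3p_{Quill} + p_{Folio}).
∂π/∂p_{Quill} = 195 − 6p_{Quill} + p_{Folio} = 0 ⇒ p_{Quill} = 32.5 + (1/6)p_{Folio}.
The game is symmetric, so in equilibrium p_{Folio} = p_{Quill}: the reaction function gives (5/6)p_{Quill} = 32.5, hence p_{Quill} = 39.
q_{Quill} = 129 − 3·39 + 39 = 51.

51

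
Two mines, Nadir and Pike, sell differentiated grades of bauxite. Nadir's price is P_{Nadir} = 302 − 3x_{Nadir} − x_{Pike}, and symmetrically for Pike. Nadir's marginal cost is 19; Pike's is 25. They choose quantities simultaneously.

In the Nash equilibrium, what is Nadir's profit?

Mine Nadir's profit: π = x_{Nadir}(302 − 3x_{Nadir} − x_{Pike}) − 19x_{Nadir}.
∂π/∂x_{Nadir} = 283 − 6x_{Nadir} − x_{Pike} = 0 ⇒ x_{Nadir} = 283/6 − (1/6)x_{Pike}.
Similarly x_{Pike} = 277/6 − (1/6)x_{Nadir}.
Solving the two reaction functions simultaneously: (1 − (−1/6)(−1/6))x_{Nadir} = 283/6 − (1/6)·(277/6), so (35/36)x_{Nadir} = 1421/36 and x_{Nadir} = 40.6.
Then x_{Pike} = 277/6 − (1/6)·40.6 = 39.4.
P_{Nadir} = 302 − 3·40.6 − 39.4 = 140.8.
Profit = (140.8 − 19)·40.6 = 4945.08.

4945.08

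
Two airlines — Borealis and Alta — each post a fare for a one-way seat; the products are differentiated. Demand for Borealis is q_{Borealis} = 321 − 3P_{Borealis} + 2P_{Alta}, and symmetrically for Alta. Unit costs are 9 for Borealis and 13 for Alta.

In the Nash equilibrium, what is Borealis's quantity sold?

236.25

Borealis's profit: π = (P_{Borealis} − 9)(321 − 3P_{Borealis} + 2P_{Alta}).
∂π/∂P_{Borealis} = 348 − 6P_{Borealis} + 2P_{Alta} = 0 ⇒ P_{Borealis} = 58 + (1/3)P_{Alta}.
Similarly P_{Alta} = 60 + (1/3)P_{Borealis}.
Substituting the second reaction function into the first: P_{Borealis} = 58 + (1/3)(60 + (1/3)P_{Borealis}), which gives (8/9)P_{Borealis} = 78 ⇒ P_{Borealis} = 87.75.
Then P_{Alta} = 60 + (1/3)·87.75 = 89.25.
q_{Borealis} = 321 − 3·87.75 + 2·89.25 = 236.25.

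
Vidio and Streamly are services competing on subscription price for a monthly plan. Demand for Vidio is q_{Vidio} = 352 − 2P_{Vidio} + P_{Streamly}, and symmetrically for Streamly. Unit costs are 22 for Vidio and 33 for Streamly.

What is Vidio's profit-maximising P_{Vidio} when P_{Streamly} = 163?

Vidio's profit: π = (P_{Vidio} − 22)(352 − 2P_{Vidio} + P_{Streamly}).
∂π/∂P_{Vidio} = 396 − 4P_{Vidio} + P_{Streamly} = 0 ⇒ P_{Vidio} = 99 + 0.25P_{Streamly}.
At P_{Streamly} = 163: P_{Vidio} = 99 + 0.25·163 = 139.75.

139.75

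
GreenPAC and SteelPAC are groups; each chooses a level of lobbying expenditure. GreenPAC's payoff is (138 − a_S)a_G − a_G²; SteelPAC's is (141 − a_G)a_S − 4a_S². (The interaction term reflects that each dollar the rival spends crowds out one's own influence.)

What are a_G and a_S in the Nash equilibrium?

Expanding GreenPAC's payoff: 138a_G − a_Sa_G − a_G².
∂π/∂a_G = 138 − a_S − 2a_G = 0, so a_G = 69 − 0.5a_S.
Likewise for SteelPAC: a_S = 17.625 − 0.125a_G.
Plugging a_S into GreenPAC's best response: a_G = 69 − 0.5(17.625 − 0.125a_G) ⇒ 0.9375a_G = 60.1875, so a_G = 64.2.
Then a_S = 17.625 − 0.125·64.2 = 9.6.

64.2, 9.6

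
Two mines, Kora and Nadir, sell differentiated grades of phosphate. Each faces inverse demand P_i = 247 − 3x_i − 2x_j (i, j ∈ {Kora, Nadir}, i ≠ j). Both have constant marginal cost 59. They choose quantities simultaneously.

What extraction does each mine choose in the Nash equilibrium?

Mine Kora's profit: π = x_{Kora}(247 − 3x_{Kora} − 2x_{Nadir}) − 59x_{Kora}.
∂π/∂x_{Kora} = 188 − 6x_{Kora} − 2x_{Nadir} = 0 ⇒ x_{Kora} = 94/3 − (1/3)x_{Nadir}.
The game is symmetric, so in equilibrium x_{Nadir} = x_{Kora}: the reaction function gives (4/3)x_{Kora} = 94/3, hence x_{Kora} = 23.5.

23.5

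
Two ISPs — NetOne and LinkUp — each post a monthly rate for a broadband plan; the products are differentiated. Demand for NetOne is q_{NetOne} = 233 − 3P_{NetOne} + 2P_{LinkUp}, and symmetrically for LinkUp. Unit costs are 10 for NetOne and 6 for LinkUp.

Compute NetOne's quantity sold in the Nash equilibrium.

165

NetOne's profit: π = (P_{NetOne} − 10)(233 − 3P_{NetOne} + 2P_{LinkUp}).
∂π/∂P_{NetOne} = 263 − 6P_{NetOne} + 2P_{LinkUp} = 0 ⇒ P_{NetOne} = 263/6 + (1/3)P_{LinkUp}.
Similarly P_{LinkUp} = 251/6 + (1/3)P_{NetOne}.
Substituting the second reaction function into the first: P_{NetOne} = 263/6 + (1/3)(251/6 + (1/3)P_{NetOne}), which gives (8/9)P_{NetOne} = 520/9 ⇒ P_{NetOne} = 65.
Then P_{LinkUp} = 251/6 + (1/3)·65 = 63.5.
q_{NetOne} = 233 − 3·65 + 2·63.5 = 165.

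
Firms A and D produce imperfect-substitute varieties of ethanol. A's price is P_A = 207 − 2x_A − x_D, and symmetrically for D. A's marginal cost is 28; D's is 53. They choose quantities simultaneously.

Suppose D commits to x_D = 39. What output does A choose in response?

Firm A's profit: π = x_A(207 − 2x_A − x_D) − 28x_A.
∂π/∂x_A = 179 − 4x_A − x_D = 0 ⇒ x_A = 44.75 − 0.25x_D.
At x_D = 39: x_A = 44.75 − 0.25·39 = 35.

35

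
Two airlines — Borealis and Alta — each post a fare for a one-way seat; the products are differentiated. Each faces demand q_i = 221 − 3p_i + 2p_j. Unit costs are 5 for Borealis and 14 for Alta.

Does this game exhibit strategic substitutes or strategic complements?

strategic complements

Borealis's profit: π = (p_{Borealis} − 5)(221 − 3p_{Borealis} + 2p_{Alta}).
∂π/∂p_{Borealis} = 236 − 6p_{Borealis} + 2p_{Alta} = 0 ⇒ p_{Borealis} = 118/3 + (1/3)p_{Alta}.
The best-response slope dp_{Borealis}/dp_{Alta} = 1/3 > 0: the reaction function is upward-sloping, so the choices are strategic complements.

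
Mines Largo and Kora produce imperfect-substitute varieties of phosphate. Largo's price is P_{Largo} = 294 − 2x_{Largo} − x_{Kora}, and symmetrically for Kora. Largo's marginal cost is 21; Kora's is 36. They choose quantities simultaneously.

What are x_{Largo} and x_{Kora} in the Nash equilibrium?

55.6, 50.6

Mine Largo's profit: π = x_{Largo}(294 − 2x_{Largo} − x_{Kora}) − 21x_{Largo}.
∂π/∂x_{Largo} = 273 − 4x_{Largo} − x_{Kora} = 0 ⇒ x_{Largo} = 68.25 − 0.25x_{Kora}.
Similarly x_{Kora} = 64.5 − 0.25x_{Largo}.
Plugging x_{Kora} into Largo's best response: x_{Largo} = 68.25 − 0.25(64.5 − 0.25x_{Largo}) ⇒ 0.9375x_{Largo} = 52.125, so x_{Largo} = 55.6.
Then x_{Kora} = 64.5 − 0.25·55.6 = 50.6.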